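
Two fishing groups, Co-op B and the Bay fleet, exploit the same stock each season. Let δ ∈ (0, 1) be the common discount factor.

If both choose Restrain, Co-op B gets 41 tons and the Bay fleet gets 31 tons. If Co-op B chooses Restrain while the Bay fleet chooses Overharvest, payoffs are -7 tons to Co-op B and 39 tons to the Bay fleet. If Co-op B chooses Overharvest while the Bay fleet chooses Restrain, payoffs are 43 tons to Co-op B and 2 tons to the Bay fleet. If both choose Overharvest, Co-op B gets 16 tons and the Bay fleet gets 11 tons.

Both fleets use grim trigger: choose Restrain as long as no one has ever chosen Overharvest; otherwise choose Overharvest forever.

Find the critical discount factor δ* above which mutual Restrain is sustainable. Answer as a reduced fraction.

For Co-op B: deviation gain 43−41 = 2, per-period punishment loss 41−16 = 25. IC gives δ ≥ 2/27.
For the Bay fleet: gain 8, loss 20 per period, so δ ≥ 8/28 = 2/7.
The tighter constraint is the Bay fleet's, so cooperation needs δ ≥ 2/7.

2/7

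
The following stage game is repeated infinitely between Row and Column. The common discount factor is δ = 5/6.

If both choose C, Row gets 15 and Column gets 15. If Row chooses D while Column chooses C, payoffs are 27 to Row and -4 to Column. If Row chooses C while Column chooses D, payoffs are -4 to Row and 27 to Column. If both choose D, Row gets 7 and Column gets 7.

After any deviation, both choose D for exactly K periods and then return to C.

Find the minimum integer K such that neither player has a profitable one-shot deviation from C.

2

IC: δ(1−δ^K)/(1−δ) ≥ (27−15)/(15−7) = 3/2.
With δ = 5/6: need 1 − δ^K ≥ 3/2·(1−5/6)/(5/6), i.e. δ^K ≤ 0.7000.
Since (5/6)^1 = 0.8333 and (5/6)^2 = 0.6944, the smallest such K is 2.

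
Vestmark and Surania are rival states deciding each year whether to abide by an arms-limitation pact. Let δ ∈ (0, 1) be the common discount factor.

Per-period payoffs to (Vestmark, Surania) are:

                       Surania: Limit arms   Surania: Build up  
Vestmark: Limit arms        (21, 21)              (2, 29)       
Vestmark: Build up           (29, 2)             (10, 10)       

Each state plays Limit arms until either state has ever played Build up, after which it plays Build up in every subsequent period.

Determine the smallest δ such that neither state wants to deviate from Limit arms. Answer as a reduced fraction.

Cooperation forever yields 21 each period: 21/(1−δ).
Deviating yields 29 once, then 10 forever: 29 + 10δ/(1−δ).
No profitable deviation requires 21/(1−δ) ≥ 29 + 10δ/(1−δ).
Multiplying by (1−δ): 21 ≥ 29(1−δ) + 10δ = 29 − 19δ.
So 19δ ≥ 8, i.e. δ ≥ 8/19.

8/19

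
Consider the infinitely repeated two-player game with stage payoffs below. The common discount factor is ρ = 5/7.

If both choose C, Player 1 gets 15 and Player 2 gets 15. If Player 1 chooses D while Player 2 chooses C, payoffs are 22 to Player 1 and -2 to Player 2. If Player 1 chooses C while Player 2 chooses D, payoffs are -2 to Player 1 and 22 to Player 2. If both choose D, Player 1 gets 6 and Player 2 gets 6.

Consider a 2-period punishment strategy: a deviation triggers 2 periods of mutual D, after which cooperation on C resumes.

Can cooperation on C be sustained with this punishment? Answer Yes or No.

IC: ρ+…+ρ^2 ≥ (22−15)/(15−6) = 7/9.
At ρ = 5/7: partial sum = 1.2245 ≥ 0.7778. Cooperation sustainable.

Yes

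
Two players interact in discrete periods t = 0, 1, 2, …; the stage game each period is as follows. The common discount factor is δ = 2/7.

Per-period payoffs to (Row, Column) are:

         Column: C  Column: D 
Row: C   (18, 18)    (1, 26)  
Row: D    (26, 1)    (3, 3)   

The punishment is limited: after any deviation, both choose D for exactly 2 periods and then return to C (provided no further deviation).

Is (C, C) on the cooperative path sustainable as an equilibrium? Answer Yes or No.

No

Comparing payoff streams over the 3 periods until play realigns: cooperate → 18(1+δ+…+δ^2); deviate → 26 + 3(δ+…+δ^2).
Cooperation is sustained iff (18−3)(δ+…+δ^2) ≥ 26−18.
δ+…+δ^2 = 2/7·(1−(2/7)^2)/(1−2/7) = 0.3673, and (26−18)/(18−3) = 0.5333.
0.3673 < 0.5333, so cooperation is not sustainable.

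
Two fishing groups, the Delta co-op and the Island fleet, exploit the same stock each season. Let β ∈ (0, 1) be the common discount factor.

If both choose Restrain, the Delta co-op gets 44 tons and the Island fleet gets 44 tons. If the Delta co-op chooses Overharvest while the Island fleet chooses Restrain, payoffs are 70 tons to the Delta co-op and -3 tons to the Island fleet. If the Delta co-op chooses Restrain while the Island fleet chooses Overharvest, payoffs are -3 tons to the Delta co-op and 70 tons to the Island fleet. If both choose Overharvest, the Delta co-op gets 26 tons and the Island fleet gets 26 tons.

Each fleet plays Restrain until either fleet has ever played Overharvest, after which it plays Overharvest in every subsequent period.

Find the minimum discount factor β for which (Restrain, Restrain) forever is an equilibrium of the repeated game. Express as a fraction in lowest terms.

One-period gain from deviating is 70 − 44 = 26. The loss is 44 − 26 = 18 in every subsequent period, with present value 18·β/(1−β).
Deviation is unprofitable when 18·β/(1−β) ≥ 26, i.e. β/(1−β) ≥ 13/9.
Equivalently β ≥ 26/(26+18) = 13/22.

13/22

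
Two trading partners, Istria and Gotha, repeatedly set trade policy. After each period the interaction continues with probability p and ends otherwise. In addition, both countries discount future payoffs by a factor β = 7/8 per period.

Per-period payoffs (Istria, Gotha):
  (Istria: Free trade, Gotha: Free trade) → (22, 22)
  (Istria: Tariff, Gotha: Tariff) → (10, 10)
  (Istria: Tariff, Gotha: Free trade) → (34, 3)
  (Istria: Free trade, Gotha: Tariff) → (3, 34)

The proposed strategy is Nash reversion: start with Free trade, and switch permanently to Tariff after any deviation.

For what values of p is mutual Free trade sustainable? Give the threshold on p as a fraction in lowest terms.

With continuation probability p and discount β, the effective per-period discount factor is βp.
Grim-trigger IC: βp ≥ (34−22)/(34−10) = 1/2.
So p ≥ (1/2)/(7/8) = 4/7.

4/7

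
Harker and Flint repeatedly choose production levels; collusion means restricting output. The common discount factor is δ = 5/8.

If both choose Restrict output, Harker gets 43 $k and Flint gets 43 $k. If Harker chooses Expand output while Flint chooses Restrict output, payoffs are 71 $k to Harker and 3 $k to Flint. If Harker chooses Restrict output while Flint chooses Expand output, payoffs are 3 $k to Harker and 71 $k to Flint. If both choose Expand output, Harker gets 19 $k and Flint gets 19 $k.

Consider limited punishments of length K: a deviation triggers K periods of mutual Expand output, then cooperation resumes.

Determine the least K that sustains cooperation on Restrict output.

IC: δ(1−δ^K)/(1−δ) ≥ (71−43)/(43−19) = 7/6.
With δ = 5/8: need 1 − δ^K ≥ 7/6·(1−5/8)/(5/8), i.e. δ^K ≤ 0.3000.
Since (5/8)^2 = 0.3906 and (5/8)^3 = 0.2441, the smallest such K is 3.

3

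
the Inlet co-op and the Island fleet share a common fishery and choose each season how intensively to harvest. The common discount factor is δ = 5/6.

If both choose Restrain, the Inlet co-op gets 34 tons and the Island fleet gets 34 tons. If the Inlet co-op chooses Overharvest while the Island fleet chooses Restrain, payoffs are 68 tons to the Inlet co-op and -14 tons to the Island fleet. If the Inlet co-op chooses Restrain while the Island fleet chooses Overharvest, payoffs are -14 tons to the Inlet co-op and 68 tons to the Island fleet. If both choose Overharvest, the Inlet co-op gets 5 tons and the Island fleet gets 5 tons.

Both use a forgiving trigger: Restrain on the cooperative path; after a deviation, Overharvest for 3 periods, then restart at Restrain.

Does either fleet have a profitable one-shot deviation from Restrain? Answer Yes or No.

IC: δ+…+δ^3 ≥ (68−34)/(34−5) = 34/29.
At δ = 5/6: partial sum = 2.1065 ≥ 1.1724. Cooperation sustainable.

No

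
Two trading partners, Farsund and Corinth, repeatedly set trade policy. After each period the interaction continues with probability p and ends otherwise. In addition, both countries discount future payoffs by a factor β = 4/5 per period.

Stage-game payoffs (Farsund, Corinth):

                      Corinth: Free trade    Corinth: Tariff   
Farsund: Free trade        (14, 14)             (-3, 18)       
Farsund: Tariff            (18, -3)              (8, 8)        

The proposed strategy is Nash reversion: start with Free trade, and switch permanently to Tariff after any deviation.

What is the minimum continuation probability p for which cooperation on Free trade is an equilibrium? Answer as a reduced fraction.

With continuation probability p and discount β, the effective per-period discount factor is βp.
Grim-trigger IC: βp ≥ (18−14)/(18−8) = 2/5.
So p ≥ (2/5)/(4/5) = 1/2.

1/2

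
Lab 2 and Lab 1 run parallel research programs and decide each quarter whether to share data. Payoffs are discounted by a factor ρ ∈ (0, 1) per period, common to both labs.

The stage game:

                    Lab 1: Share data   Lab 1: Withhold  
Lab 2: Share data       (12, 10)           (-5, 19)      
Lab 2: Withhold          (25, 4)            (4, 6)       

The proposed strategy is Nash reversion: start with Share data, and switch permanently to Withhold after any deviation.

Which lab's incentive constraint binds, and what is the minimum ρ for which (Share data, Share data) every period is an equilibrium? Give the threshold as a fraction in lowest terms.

Lab 2: cooperation gives 12 each period; deviation gives 25 once then 4 forever.
  12/(1−ρ) ≥ 25 + 4ρ/(1−ρ) ⇒ ρ ≥ 13/21.
Lab 1: cooperation gives 10 each period; deviation gives 19 once then 6 forever.
  ρ ≥ 9/13.
Both must hold, so the binding constraint is Lab 1's: ρ ≥ 9/13.

Lab 1; ρ ≥ 9/13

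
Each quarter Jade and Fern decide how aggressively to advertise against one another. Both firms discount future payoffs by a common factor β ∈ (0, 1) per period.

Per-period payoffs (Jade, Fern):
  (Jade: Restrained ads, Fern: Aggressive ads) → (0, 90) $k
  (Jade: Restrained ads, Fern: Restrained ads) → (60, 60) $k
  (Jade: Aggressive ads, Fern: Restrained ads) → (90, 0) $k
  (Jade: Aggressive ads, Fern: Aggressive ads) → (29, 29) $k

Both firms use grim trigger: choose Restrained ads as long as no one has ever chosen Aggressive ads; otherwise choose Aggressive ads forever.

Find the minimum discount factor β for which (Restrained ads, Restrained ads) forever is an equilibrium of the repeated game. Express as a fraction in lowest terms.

One-period gain from deviating is 90 − 60 = 30. The loss is 60 − 29 = 31 in every subsequent period, with present value 31·β/(1−β).
Deviation is unprofitable when 31·β/(1−β) ≥ 30, i.e. β/(1−β) ≥ 30/31.
Equivalently β ≥ 30/(30+31) = 30/61.

30/61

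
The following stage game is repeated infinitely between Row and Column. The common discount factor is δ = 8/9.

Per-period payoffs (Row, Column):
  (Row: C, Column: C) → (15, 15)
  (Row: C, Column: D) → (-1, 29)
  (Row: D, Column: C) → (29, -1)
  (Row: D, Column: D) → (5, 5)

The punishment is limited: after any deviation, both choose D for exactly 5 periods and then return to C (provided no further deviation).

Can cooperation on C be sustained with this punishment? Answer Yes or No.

Comparing payoff streams over the 6 periods until play realigns: cooperate → 15(1+δ+…+δ^5); deviate → 29 + 5(δ+…+δ^5).
Cooperation is sustained iff (15−5)(δ+…+δ^5) ≥ 29−15.
δ+…+δ^5 = 8/9·(1−(8/9)^5)/(1−8/9) = 3.5606, and (29−15)/(15−5) = 1.4000.
3.5606 ≥ 1.4000, so cooperation is sustainable.

Yes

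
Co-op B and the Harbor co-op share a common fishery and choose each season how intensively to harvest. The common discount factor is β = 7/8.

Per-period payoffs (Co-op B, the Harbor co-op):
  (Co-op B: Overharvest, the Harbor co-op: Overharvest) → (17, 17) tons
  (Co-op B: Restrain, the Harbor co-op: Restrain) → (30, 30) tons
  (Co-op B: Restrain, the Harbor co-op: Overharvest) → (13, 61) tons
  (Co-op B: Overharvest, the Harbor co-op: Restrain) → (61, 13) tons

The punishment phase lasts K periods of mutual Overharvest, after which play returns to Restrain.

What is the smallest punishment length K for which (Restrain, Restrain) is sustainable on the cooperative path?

IC: β(1−β^K)/(1−β) ≥ (61−30)/(30−17) = 31/13.
With β = 7/8: need 1 − β^K ≥ 31/13·(1−7/8)/(7/8), i.e. β^K ≤ 0.6593.
Since (7/8)^3 = 0.6699 and (7/8)^4 = 0.5862, the smallest such K is 4.

4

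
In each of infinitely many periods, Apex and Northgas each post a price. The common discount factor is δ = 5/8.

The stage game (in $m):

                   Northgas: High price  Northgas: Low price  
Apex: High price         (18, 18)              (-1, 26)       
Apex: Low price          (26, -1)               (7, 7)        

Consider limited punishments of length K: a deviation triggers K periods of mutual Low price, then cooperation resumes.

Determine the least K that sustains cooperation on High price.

2

IC: δ(1−δ^K)/(1−δ) ≥ (26−18)/(18−7) = 8/11.
With δ = 5/8: need 1 − δ^K ≥ 8/11·(1−5/8)/(5/8), i.e. δ^K ≤ 0.5636.
Since (5/8)^1 = 0.6250 and (5/8)^2 = 0.3906, the smallest such K is 2.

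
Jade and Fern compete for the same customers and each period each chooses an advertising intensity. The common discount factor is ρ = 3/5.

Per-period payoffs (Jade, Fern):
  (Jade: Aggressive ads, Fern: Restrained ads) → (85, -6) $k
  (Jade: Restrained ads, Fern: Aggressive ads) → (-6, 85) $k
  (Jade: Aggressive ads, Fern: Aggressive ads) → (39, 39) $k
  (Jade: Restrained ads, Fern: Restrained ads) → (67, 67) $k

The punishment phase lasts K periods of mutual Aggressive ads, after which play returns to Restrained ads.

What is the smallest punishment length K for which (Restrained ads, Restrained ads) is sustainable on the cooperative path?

2

IC: ρ(1−ρ^K)/(1−ρ) ≥ (85−67)/(67−39) = 9/14.
With ρ = 3/5: need 1 − ρ^K ≥ 9/14·(1−3/5)/(3/5), i.e. ρ^K ≤ 0.5714.
Since (3/5)^1 = 0.6000 and (3/5)^2 = 0.3600, the smallest such K is 2.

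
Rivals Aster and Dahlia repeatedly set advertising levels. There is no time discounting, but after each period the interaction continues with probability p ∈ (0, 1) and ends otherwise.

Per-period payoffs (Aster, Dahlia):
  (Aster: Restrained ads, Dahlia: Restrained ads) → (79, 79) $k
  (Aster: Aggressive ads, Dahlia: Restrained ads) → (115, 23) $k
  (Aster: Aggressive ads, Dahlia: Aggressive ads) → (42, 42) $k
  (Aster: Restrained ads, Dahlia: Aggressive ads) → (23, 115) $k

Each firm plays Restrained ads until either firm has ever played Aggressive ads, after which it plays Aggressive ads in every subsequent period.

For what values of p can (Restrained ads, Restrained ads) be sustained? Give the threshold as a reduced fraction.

With no time discounting, the continuation probability p plays the role of the discount factor.
Grim-trigger IC: 79/(1−p) ≥ 115 + 42p/(1−p) ⇒ p ≥ (115−79)/(115−42) = 36/73.

36/73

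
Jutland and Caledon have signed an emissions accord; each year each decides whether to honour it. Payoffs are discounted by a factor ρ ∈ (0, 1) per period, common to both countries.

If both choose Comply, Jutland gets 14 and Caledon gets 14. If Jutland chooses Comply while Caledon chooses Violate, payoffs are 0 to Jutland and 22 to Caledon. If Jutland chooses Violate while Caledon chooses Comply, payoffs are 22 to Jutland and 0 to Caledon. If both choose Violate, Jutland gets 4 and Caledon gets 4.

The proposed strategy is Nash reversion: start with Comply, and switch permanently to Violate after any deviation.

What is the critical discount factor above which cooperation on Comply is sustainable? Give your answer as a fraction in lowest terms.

Under grim trigger the critical discount factor is (T−C)/(T−P) with T = 22, C = 14, P = 4.
ρ* = (22−14)/(22−4) = 8/18 = 4/9.

4/9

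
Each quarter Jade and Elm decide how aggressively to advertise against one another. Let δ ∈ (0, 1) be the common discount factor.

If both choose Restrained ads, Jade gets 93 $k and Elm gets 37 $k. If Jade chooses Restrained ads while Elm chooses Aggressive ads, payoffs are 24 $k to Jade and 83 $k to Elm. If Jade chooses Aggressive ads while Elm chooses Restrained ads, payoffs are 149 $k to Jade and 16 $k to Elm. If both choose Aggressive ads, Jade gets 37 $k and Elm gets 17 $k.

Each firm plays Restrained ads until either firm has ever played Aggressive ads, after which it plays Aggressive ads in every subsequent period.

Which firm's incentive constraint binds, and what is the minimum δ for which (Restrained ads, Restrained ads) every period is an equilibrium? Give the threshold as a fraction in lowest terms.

Elm; δ ≥ 23/33

For Jade: deviation gain 149−93 = 56, per-period punishment loss 93−37 = 56. IC gives δ ≥ 56/112 = 1/2.
For Elm: gain 46, loss 20 per period, so δ ≥ 46/66 = 23/33.
The tighter constraint is Elm's, so cooperation needs δ ≥ 23/33.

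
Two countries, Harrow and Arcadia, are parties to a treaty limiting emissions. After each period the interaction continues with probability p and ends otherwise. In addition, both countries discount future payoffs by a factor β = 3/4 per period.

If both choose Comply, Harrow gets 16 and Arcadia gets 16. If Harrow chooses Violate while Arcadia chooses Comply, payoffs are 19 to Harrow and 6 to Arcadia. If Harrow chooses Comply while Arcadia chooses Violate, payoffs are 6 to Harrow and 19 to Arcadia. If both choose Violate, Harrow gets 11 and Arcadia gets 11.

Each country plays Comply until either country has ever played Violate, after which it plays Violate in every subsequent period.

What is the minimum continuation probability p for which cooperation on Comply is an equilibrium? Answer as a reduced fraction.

Expected continuation weight on next period's payoff is β·p = 3/4·p, which plays the role of the discount factor.
Cooperation requires 3/4·p ≥ (19−16)/(19−11) = 3/8, hence p ≥ 1/2.

1/2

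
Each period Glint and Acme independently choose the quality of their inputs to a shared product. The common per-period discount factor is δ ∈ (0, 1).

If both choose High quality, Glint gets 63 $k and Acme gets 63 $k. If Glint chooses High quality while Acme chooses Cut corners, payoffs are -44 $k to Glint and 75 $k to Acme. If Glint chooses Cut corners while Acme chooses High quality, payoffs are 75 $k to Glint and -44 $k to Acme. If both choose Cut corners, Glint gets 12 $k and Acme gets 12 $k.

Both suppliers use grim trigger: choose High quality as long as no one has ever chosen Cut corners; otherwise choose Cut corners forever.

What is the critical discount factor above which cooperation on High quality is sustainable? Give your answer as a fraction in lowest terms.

One-period gain from deviating is 75 − 63 = 12. The loss is 63 − 12 = 51 in every subsequent period, with present value 51·δ/(1−δ).
Deviation is unprofitable when 51·δ/(1−δ) ≥ 12, i.e. δ/(1−δ) ≥ 4/17.
Equivalently δ ≥ 12/(12+51) = 4/21.

4/21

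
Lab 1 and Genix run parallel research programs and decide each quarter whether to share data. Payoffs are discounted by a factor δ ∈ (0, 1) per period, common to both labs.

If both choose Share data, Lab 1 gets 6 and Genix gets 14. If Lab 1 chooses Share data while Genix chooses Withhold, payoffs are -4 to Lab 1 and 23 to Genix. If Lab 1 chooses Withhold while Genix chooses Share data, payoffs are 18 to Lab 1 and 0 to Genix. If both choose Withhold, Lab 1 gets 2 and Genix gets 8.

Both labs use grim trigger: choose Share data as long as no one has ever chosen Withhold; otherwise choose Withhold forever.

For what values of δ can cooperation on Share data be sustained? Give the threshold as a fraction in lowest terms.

3/4

Lab 1: cooperation gives 6 each period; deviation gives 18 once then 2 forever.
  6/(1−δ) ≥ 18 + 2δ/(1−δ) ⇒ δ ≥ 12/16 = 3/4.
Genix: cooperation gives 14 each period; deviation gives 23 once then 8 forever.
  δ ≥ 9/15 = 3/5.
Both must hold, so the binding constraint is Lab 1's: δ ≥ 3/4.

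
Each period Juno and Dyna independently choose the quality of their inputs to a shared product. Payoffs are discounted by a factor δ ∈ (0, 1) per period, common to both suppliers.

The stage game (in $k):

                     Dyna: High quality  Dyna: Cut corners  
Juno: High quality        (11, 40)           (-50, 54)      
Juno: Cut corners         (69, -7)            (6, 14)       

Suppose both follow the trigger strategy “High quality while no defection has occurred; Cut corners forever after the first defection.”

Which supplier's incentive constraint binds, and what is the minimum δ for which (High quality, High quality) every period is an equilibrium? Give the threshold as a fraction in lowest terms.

Juno; δ ≥ 58/63

Juno's threshold: (69−11)/(69−6) = 58/63.
Dyna's threshold: (54−40)/(54−14) = 7/20.
58/63 > 7/20, so Juno binds and δ* = 58/63.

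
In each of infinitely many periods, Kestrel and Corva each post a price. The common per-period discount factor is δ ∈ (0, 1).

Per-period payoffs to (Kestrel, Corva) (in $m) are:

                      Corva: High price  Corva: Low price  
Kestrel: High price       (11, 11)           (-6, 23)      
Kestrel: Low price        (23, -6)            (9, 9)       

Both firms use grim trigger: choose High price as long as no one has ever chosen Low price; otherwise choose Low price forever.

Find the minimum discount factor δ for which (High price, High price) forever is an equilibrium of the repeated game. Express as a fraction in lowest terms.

6/7

Under grim trigger the critical discount factor is (T−C)/(T−P) with T = 23, C = 11, P = 9.
δ* = (23−11)/(23−9) = 12/14 = 6/7.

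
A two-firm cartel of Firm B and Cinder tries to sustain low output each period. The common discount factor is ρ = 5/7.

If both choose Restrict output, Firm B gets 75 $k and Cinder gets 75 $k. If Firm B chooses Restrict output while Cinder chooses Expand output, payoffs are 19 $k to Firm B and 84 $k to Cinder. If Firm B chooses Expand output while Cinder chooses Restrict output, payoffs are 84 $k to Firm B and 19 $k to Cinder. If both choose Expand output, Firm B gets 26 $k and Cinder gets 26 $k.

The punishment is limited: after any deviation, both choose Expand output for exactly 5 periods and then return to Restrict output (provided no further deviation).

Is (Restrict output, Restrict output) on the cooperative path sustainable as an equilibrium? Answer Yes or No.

Yes

IC: ρ+…+ρ^5 ≥ (84−75)/(75−26) = 9/49.
At ρ = 5/7: partial sum = 2.0352 ≥ 0.1837. Cooperation sustainable.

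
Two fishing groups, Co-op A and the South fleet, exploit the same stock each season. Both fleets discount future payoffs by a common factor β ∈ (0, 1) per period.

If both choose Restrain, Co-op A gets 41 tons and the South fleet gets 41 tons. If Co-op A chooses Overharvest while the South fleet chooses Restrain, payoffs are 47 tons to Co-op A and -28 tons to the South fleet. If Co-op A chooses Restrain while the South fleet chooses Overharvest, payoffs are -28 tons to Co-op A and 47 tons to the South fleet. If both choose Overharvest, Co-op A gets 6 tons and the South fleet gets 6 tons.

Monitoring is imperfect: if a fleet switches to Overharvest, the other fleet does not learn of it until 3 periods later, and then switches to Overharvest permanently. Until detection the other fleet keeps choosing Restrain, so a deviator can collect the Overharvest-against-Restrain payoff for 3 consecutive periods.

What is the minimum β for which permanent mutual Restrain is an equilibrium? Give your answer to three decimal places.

0.527

A deviator earns 47 for 3 periods, then 6 forever; cooperating earns 41 forever. Multiplying the IC by (1−β):
41 ≥ 47(1−β^3) + 6β^3, so 41·β^3 ≥ 6 and β^3 ≥ 6/41.
β ≥ (6/41)^(1/3) ≈ 0.527.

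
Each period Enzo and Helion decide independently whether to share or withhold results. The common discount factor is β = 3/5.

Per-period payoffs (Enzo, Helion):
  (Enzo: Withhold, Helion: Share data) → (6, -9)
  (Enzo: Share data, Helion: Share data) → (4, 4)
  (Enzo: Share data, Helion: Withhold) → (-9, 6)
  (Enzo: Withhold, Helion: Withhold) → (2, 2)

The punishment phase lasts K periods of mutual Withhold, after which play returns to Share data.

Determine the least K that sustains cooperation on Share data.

IC: β(1−β^K)/(1−β) ≥ (6−4)/(4−2) = 1.
With β = 3/5: need 1 − β^K ≥ 1·(1−3/5)/(3/5), i.e. β^K ≤ 0.3333.
Since (3/5)^2 = 0.3600 and (3/5)^3 = 0.2160, the smallest such K is 3.

3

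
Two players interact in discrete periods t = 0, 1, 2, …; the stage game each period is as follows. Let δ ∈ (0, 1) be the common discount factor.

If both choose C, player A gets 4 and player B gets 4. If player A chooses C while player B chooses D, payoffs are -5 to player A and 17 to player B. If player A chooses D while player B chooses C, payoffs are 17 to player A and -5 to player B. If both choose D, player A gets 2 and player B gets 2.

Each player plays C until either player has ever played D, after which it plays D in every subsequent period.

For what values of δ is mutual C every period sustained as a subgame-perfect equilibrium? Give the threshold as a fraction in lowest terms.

13/15

Under grim trigger the critical discount factor is (T−C)/(T−P) with T = 17, C = 4, P = 2.
δ* = (17−4)/(17−2) = 13/15.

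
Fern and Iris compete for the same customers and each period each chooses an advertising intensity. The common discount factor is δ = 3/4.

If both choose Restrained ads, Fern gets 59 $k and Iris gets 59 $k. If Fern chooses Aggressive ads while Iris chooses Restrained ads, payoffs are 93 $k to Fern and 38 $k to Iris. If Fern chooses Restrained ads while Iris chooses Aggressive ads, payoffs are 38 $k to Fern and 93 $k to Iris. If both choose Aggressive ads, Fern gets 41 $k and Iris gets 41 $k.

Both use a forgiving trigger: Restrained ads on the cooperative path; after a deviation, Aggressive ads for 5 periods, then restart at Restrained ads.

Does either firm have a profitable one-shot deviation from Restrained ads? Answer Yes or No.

Comparing payoff streams over the 6 periods until play realigns: cooperate → 59(1+δ+…+δ^5); deviate → 93 + 41(δ+…+δ^5).
Cooperation is sustained iff (59−41)(δ+…+δ^5) ≥ 93−59.
δ+…+δ^5 = 3/4·(1−(3/4)^5)/(1−3/4) = 2.2881, and (93−59)/(59−41) = 1.8889.
2.2881 ≥ 1.8889, so cooperation is sustainable.

No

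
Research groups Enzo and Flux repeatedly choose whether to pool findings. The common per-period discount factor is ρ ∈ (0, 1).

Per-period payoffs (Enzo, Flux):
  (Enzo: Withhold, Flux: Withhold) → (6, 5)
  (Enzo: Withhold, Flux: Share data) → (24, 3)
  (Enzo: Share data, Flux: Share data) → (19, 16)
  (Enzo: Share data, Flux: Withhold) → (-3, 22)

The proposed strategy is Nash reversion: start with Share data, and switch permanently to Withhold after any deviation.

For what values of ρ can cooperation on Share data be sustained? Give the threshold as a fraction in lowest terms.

6/17

For Enzo: deviation gain 24−19 = 5, per-period punishment loss 19−6 = 13. IC gives ρ ≥ 5/18.
For Flux: gain 6, loss 11 per period, so ρ ≥ 6/17.
The tighter constraint is Flux's, so cooperation needs ρ ≥ 6/17.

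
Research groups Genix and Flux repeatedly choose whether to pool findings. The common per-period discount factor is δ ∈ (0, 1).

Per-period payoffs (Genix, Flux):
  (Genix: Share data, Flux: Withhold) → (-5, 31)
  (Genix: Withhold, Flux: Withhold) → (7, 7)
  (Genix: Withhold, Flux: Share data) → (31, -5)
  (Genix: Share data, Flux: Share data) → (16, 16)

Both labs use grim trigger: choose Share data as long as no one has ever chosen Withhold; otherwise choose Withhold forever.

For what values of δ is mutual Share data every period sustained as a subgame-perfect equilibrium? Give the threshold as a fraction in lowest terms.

5/8

One-period gain from deviating is 31 − 16 = 15. The loss is 16 − 7 = 9 in every subsequent period, with present value 9·δ/(1−δ).
Deviation is unprofitable when 9·δ/(1−δ) ≥ 15, i.e. δ/(1−δ) ≥ 5/3.
Equivalently δ ≥ 15/(15+9) = 5/8.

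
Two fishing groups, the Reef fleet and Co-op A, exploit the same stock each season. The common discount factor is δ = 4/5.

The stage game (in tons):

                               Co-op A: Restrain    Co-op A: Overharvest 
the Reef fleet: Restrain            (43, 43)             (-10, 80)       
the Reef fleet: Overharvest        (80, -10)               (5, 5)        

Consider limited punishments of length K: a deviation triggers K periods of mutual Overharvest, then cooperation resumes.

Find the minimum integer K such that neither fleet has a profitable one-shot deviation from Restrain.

IC: δ(1−δ^K)/(1−δ) ≥ (80−43)/(43−5) = 37/38.
With δ = 4/5: need 1 − δ^K ≥ 37/38·(1−4/5)/(4/5), i.e. δ^K ≤ 0.7566.
Since (4/5)^1 = 0.8000 and (4/5)^2 = 0.6400, the smallest such K is 2.

2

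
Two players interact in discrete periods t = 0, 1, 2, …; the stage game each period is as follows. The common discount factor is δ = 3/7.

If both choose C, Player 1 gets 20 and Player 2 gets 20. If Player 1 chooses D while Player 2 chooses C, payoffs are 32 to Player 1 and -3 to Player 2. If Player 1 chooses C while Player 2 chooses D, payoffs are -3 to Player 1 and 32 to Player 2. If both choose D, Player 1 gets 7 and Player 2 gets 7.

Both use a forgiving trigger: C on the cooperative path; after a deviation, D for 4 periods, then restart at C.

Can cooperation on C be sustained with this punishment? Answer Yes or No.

No

Comparing payoff streams over the 5 periods until play realigns: cooperate → 20(1+δ+…+δ^4); deviate → 32 + 7(δ+…+δ^4).
Cooperation is sustained iff (20−7)(δ+…+δ^4) ≥ 32−20.
δ+…+δ^4 = 3/7·(1−(3/7)^4)/(1−3/7) = 0.7247, and (32−20)/(20−7) = 0.9231.
0.7247 < 0.9231, so cooperation is not sustainable.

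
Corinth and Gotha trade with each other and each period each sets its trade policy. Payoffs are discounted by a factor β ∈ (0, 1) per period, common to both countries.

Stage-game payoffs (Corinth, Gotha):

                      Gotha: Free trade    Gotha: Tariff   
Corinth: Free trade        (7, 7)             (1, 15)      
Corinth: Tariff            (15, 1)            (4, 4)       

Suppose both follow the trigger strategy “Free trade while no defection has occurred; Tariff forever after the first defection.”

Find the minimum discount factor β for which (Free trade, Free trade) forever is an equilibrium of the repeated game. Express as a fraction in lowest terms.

One-period gain from deviating is 15 − 7 = 8. The loss is 7 − 4 = 3 in every subsequent period, with present value 3·β/(1−β).
Deviation is unprofitable when 3·β/(1−β) ≥ 8, i.e. β/(1−β) ≥ 8/3.
Equivalently β ≥ 8/(8+3) = 8/11.

8/11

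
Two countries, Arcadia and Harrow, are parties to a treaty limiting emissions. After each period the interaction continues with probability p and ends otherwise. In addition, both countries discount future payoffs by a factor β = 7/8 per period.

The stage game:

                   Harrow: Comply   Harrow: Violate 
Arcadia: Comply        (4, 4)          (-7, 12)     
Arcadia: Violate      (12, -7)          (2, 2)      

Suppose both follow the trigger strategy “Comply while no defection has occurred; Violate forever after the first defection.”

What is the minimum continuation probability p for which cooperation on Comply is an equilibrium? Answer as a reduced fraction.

32/35

Expected continuation weight on next period's payoff is β·p = 7/8·p, which plays the role of the discount factor.
Cooperation requires 7/8·p ≥ (12−4)/(12−2) = 4/5, hence p ≥ 32/35.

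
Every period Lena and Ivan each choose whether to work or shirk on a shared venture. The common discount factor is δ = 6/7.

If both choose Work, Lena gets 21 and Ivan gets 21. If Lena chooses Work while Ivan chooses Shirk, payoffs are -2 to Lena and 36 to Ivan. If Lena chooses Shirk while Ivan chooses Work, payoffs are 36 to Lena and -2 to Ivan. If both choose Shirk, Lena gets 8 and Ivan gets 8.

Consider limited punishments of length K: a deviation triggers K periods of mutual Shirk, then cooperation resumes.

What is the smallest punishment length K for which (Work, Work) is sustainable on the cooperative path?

Need Σ_{k=1}^{K} δ^k ≥ (36−21)/(21−8) = 1.1538 at δ = 6/7.
At K = 1 the sum is 0.8571 < 1.1538; at K = 2 it is 1.5918 ≥ 1.1538.
So the minimum punishment length is K = 2.

2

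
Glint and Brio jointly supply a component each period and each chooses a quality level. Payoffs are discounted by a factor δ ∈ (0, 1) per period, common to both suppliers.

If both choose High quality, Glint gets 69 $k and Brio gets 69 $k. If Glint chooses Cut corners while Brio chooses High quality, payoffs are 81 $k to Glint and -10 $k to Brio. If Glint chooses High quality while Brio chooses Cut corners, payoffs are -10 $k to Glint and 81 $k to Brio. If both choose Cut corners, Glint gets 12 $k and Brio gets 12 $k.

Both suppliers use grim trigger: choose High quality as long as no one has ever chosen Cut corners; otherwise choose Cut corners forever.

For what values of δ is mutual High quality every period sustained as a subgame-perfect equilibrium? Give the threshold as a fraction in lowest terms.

Cooperation forever yields 69 each period: 69/(1−δ).
Deviating yields 81 once, then 12 forever: 81 + 12δ/(1−δ).
No profitable deviation requires 69/(1−δ) ≥ 81 + 12δ/(1−δ).
Multiplying by (1−δ): 69 ≥ 81(1−δ) + 12δ = 81 − 69δ.
So 69δ ≥ 12, i.e. δ ≥ 12/69 = 4/23.

4/23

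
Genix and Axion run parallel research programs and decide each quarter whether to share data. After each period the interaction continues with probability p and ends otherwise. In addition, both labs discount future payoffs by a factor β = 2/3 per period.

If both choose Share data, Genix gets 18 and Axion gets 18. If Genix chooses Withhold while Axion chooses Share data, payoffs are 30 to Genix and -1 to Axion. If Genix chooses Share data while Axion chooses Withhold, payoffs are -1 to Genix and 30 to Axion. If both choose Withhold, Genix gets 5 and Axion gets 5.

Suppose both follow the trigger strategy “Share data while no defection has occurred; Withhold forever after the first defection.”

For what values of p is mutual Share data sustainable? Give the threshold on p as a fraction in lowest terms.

Expected continuation weight on next period's payoff is β·p = 2/3·p, which plays the role of the discount factor.
Cooperation requires 2/3·p ≥ (30−18)/(30−5) = 12/25, hence p ≥ 18/25.

18/25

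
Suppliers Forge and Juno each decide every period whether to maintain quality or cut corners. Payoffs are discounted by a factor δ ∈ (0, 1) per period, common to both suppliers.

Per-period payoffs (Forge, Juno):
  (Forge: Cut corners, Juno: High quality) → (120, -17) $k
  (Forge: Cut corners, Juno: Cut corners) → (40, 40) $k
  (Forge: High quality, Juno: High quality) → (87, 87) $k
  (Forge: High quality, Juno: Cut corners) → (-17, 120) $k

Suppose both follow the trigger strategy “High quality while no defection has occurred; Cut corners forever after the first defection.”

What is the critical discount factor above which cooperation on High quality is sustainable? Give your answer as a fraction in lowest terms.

33/80

Cooperation forever yields 87 each period: 87/(1−δ).
Deviating yields 120 once, then 40 forever: 120 + 40δ/(1−δ).
No profitable deviation requires 87/(1−δ) ≥ 120 + 40δ/(1−δ).
Multiplying by (1−δ): 87 ≥ 120(1−δ) + 40δ = 120 − 80δ.
So 80δ ≥ 33, i.e. δ ≥ 33/80.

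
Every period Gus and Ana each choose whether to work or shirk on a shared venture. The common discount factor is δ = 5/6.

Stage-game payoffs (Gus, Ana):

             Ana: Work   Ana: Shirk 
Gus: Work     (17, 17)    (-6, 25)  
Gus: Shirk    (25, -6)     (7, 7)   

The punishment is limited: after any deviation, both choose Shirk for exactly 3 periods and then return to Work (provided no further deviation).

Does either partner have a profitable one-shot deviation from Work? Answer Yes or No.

No

A one-shot deviation gives 25 now, then 7 for 3 periods, then back to 17.
Gain from deviating: (25−17) today; loss: (17−7) in each of the next 3 periods.
No-deviation condition: (17−7)(δ+…+δ^3) ≥ 25−17, i.e. δ+…+δ^3 ≥ 4/5.
At δ = 5/6: δ+…+δ^3 = 2.1065 ≥ 0.8000.
So cooperation is sustainable.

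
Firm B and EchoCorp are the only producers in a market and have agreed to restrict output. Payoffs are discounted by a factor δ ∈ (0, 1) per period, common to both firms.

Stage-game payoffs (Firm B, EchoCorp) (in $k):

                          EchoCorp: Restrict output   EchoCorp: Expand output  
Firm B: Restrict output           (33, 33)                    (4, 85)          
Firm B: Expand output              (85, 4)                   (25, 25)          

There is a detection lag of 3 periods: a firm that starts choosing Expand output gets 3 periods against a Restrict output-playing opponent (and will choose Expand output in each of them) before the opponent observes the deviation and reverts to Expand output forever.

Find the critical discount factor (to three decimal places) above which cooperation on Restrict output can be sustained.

0.953

Deviating for the 3 undetected periods gains 85−33 = 52 per period over cooperation, then loses 33−25 = 8 per period forever once punishment starts.
Gain: 52(1 + δ + … + δ^2); loss: 8·δ^3/(1−δ).
No profitable deviation ⇔ 52(1−δ^3) ≤ 8·δ^3, i.e. δ^3 ≥ 52/(52+8) = 13/15.
Hence δ ≥ (13/15)^(1/3) ≈ 0.953.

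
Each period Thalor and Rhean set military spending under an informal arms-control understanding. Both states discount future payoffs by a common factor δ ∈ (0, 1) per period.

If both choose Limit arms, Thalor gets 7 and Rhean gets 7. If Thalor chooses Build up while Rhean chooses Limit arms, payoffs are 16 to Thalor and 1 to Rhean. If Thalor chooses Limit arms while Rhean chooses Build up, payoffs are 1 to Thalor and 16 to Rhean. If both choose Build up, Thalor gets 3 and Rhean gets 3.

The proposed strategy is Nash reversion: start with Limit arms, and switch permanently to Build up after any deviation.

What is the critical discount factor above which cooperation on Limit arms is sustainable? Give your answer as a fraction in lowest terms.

One-period gain from deviating is 16 − 7 = 9. The loss is 7 − 3 = 4 in every subsequent period, with present value 4·δ/(1−δ).
Deviation is unprofitable when 4·δ/(1−δ) ≥ 9, i.e. δ/(1−δ) ≥ 9/4.
Equivalently δ ≥ 9/(9+4) = 9/13.

9/13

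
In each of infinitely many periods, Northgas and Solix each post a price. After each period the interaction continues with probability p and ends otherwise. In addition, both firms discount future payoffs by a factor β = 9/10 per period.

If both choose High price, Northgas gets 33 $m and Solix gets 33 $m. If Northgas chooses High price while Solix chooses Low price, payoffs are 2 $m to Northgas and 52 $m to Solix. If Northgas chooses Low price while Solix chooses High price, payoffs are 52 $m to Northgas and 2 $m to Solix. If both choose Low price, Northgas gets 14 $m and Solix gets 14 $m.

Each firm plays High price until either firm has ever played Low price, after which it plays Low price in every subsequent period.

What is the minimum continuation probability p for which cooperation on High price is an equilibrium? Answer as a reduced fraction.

With continuation probability p and discount β, the effective per-period discount factor is βp.
Grim-trigger IC: βp ≥ (52−33)/(52−14) = 1/2.
So p ≥ (1/2)/(9/10) = 5/9.

5/9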